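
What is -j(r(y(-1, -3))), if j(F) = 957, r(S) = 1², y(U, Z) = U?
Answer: -957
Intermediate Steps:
r(S) = 1
-j(r(y(-1, -3))) = -1*957 = -957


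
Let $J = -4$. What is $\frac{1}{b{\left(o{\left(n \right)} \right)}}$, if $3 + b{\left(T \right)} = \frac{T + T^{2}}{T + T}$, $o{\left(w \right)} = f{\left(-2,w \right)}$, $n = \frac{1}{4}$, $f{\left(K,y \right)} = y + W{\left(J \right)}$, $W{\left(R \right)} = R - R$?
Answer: $- \frac{8}{19} \approx -0.42105$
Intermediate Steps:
$W{\left(R \right)} = 0$
$f{\left(K,y \right)} = y$ ($f{\left(K,y \right)} = y + 0 = y$)
$n = \frac{1}{4} \approx 0.25$
$o{\left(w \right)} = w$
$b{\left(T \right)} = -3 + \frac{T + T^{2}}{2 T}$ ($b{\left(T \right)} = -3 + \frac{T + T^{2}}{T + T} = -3 + \frac{T + T^{2}}{2 T}$)
$\frac{1}{b{\left(o{\left(n \right)} \right)}} = \frac{1}{- \frac{5}{2} + \frac{1}{2} \cdot \frac{1}{4}} = \frac{1}{- \frac{5}{2} + \frac{1}{8}} = \frac{1}{- \frac{19}{8}} = - \frac{8}{19}$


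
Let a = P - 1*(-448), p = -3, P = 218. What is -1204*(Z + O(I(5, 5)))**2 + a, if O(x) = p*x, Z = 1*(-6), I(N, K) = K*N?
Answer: -7898778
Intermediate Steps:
Z = -6
O(x) = -3*x
a = 666 (a = 218 - 1*(-448) = 218 + 448 = 666)
-1204*(Z + O(I(5, 5)))**2 + a = -1204*(-6 - 15*5)**2 + 666 = -1204*(-6 - 3*25)**2 + 666 = -1204*(-6 - 75)**2 + 666 = -1204*(-81)**2 + 666 = -1204*6561 + 666 = -7899444 + 666 = -7898778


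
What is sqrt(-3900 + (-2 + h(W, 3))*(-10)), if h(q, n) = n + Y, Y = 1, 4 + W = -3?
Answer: 28*I*sqrt(5) ≈ 62.61*I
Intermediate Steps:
W = -7 (W = -4 - 3 = -7)
h(q, n) = 1 + n (h(q, n) = n + 1 = 1 + n)
sqrt(-3900 + (-2 + h(W, 3))*(-10)) = sqrt(-3900 + (-2 + (1 + 3))*(-10)) = sqrt(-3900 + (-2 + 4)*(-10)) = sqrt(-3900 + 2*(-10)) = sqrt(-3900 - 20) = sqrt(-3920) = 28*I*sqrt(5)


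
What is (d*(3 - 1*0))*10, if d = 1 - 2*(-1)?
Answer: 90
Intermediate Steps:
d = 3 (d = 1 + 2 = 3)
(d*(3 - 1*0))*10 = (3*(3 - 1*0))*10 = (3*(3 + 0))*10 = (3*3)*10 = 9*10 = 90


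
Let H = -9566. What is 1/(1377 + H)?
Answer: -1/8189 ≈ -0.00012212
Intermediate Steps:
1/(1377 + H) = 1/(1377 - 9566) = 1/(-8189) = -1/8189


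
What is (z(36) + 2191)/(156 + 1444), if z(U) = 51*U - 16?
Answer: 4011/1600 ≈ 2.5069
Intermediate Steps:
z(U) = -16 + 51*U
(z(36) + 2191)/(156 + 1444) = ((-16 + 51*36) + 2191)/(156 + 1444) = ((-16 + 1836) + 2191)/1600 = (1820 + 2191)*(1/1600) = 4011*(1/1600) = 4011/1600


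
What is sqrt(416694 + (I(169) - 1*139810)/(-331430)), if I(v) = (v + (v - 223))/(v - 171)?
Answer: 3*sqrt(203431781560205)/66286 ≈ 645.52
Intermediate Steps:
I(v) = (-223 + 2*v)/(-171 + v) (I(v) = (v + (-223 + v))/(-171 + v) = (-223 + 2*v)/(-171 + v))
sqrt(416694 + (I(169) - 1*139810)/(-331430)) = sqrt(416694 + ((-223 + 2*169)/(-171 + 169) - 1*139810)/(-331430)) = sqrt(416694 + ((-223 + 338)/(-2) - 139810)*(-1/331430)) = sqrt(416694 + (-1/2*115 - 139810)*(-1/331430)) = sqrt(416694 + (-115/2 - 139810)*(-1/331430)) = sqrt(416694 - 279735/2*(-1/331430)) = sqrt(416694 + 55947/132572) = sqrt(55242012915/132572) = 3*sqrt(203431781560205)/66286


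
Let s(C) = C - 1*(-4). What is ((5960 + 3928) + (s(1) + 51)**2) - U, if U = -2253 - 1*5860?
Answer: 21137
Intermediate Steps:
s(C) = 4 + C (s(C) = C + 4 = 4 + C)
U = -8113 (U = -2253 - 5860 = -8113)
((5960 + 3928) + (s(1) + 51)**2) - U = ((5960 + 3928) + ((4 + 1) + 51)**2) - 1*(-8113) = (9888 + (5 + 51)**2) + 8113 = (9888 + 56**2) + 8113 = (9888 + 3136) + 8113 = 13024 + 8113 = 21137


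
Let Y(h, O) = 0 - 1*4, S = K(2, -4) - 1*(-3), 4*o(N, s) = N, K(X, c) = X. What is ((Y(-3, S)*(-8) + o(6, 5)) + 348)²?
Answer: 582169/4 ≈ 1.4554e+5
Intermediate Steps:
o(N, s) = N/4
S = 5 (S = 2 - 1*(-3) = 2 + 3 = 5)
Y(h, O) = -4 (Y(h, O) = 0 - 4 = -4)
((Y(-3, S)*(-8) + o(6, 5)) + 348)² = ((-4*(-8) + (¼)*6) + 348)² = ((32 + 3/2) + 348)² = (67/2 + 348)² = (763/2)² = 582169/4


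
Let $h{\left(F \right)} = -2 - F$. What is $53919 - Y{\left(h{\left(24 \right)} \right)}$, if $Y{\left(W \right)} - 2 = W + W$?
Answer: $53969$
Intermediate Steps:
$Y{\left(W \right)} = 2 + 2 W$ ($Y{\left(W \right)} = 2 + \left(W + W\right) = 2 + 2 W$)
$53919 - Y{\left(h{\left(24 \right)} \right)} = 53919 - \left(2 + 2 \left(-2 - 24\right)\right) = 53919 - \left(2 + 2 \left(-26\right)\right) = 53919 - \left(2 - 52\right) = 53919 - -50 = 53919 + 50 = 53969$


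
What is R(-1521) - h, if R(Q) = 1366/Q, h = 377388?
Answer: -574008514/1521 ≈ -3.7739e+5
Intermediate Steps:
R(-1521) - h = 1366/(-1521) - 1*377388 = 1366*(-1/1521) - 377388 = -1366/1521 - 377388 = -574008514/1521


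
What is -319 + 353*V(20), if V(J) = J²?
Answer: 140881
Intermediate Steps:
-319 + 353*V(20) = -319 + 353*20² = -319 + 353*400 = -319 + 141200 = 140881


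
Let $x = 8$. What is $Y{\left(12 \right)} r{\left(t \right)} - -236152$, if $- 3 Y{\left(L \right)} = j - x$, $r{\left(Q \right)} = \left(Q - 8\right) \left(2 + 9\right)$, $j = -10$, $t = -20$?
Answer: $234304$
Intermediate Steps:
$r{\left(Q \right)} = -88 + 11 Q$ ($r{\left(Q \right)} = \left(-8 + Q\right) 11 = -88 + 11 Q$)
$Y{\left(L \right)} = 6$ ($Y{\left(L \right)} = - \frac{-10 - 8}{3} = \left(- \frac{1}{3}\right) \left(-18\right) = 6$)
$Y{\left(12 \right)} r{\left(t \right)} - -236152 = 6 \left(-88 + 11 \left(-20\right)\right) - -236152 = 6 \left(-88 - 220\right) + 236152 = 6 \left(-308\right) + 236152 = -1848 + 236152 = 234304$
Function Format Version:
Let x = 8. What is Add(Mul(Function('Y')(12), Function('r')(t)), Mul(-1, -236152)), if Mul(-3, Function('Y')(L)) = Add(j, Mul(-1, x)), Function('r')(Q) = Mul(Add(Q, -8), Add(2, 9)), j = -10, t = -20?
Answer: 234304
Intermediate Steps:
Function('r')(Q) = Add(-88, Mul(11, Q)) (Function('r')(Q) = Mul(Add(-8, Q), 11) = Add(-88, Mul(11, Q)))
Function('Y')(L) = 6 (Function('Y')(L) = Mul(Rational(-1, 3), Add(-10, Mul(-1, 8))) = Mul(Rational(-1, 3), Add(-10, -8)) = Mul(Rational(-1, 3), -18) = 6)
Add(Mul(Function('Y')(12), Function('r')(t)), Mul(-1, -236152)) = Add(Mul(6, Add(-88, Mul(11, -20))), Mul(-1, -236152)) = Add(Mul(6, Add(-88, -220)), 236152) = Add(Mul(6, -308), 236152) = Add(-1848, 236152) = 234304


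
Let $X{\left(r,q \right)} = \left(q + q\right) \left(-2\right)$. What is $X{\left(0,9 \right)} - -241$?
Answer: $205$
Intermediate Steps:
$X{\left(r,q \right)} = - 4 q$ ($X{\left(r,q \right)} = 2 q \left(-2\right) = - 4 q$)
$X{\left(0,9 \right)} - -241 = \left(-4\right) 9 - -241 = -36 + 241 = 205$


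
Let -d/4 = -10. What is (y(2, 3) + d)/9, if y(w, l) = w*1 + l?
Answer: 5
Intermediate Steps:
d = 40 (d = -4*(-10) = 40)
y(w, l) = l + w (y(w, l) = w + l = l + w)
(y(2, 3) + d)/9 = ((3 + 2) + 40)/9 = (5 + 40)/9 = (⅑)*45 = 5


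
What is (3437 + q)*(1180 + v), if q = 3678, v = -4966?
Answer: -26937390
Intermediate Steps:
(3437 + q)*(1180 + v) = (3437 + 3678)*(1180 - 4966) = 7115*(-3786) = -26937390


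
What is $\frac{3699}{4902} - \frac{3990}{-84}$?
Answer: $\frac{39424}{817} \approx 48.255$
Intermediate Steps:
$\frac{3699}{4902} - \frac{3990}{-84} = 3699 \cdot \frac{1}{4902} - - \frac{95}{2} = \frac{1233}{1634} + \frac{95}{2} = \frac{39424}{817}$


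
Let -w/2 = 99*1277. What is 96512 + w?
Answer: -156334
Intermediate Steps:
w = -252846 (w = -198*1277 = -2*126423 = -252846)
96512 + w = 96512 - 252846 = -156334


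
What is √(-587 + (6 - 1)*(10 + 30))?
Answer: 3*I*√43 ≈ 19.672*I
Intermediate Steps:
√(-587 + (6 - 1)*(10 + 30)) = √(-587 + 5*40) = √(-587 + 200) = √(-387) = 3*I*√43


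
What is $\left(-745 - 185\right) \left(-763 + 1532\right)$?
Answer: $-715170$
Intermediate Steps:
$\left(-745 - 185\right) \left(-763 + 1532\right) = \left(-930\right) 769 = -715170$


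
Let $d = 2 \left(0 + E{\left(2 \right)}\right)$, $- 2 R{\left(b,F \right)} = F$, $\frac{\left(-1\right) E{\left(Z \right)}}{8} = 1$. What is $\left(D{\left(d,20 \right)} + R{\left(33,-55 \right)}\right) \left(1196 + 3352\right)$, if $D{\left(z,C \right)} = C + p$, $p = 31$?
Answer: $357018$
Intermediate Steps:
$E{\left(Z \right)} = -8$ ($E{\left(Z \right)} = \left(-8\right) 1 = -8$)
$R{\left(b,F \right)} = - \frac{F}{2}$
$d = -16$ ($d = 2 \left(0 - 8\right) = 2 \left(-8\right) = -16$)
$D{\left(z,C \right)} = 31 + C$ ($D{\left(z,C \right)} = C + 31 = 31 + C$)
$\left(D{\left(d,20 \right)} + R{\left(33,-55 \right)}\right) \left(1196 + 3352\right) = \left(\left(31 + 20\right) - - \frac{55}{2}\right) \left(1196 + 3352\right) = \left(51 + \frac{55}{2}\right) 4548 = \frac{157}{2} \cdot 4548 = 357018$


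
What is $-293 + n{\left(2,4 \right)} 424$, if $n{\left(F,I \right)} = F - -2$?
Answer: $1403$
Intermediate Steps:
$n{\left(F,I \right)} = 2 + F$ ($n{\left(F,I \right)} = F + 2 = 2 + F$)
$-293 + n{\left(2,4 \right)} 424 = -293 + \left(2 + 2\right) 424 = -293 + 4 \cdot 424 = -293 + 1696 = 1403$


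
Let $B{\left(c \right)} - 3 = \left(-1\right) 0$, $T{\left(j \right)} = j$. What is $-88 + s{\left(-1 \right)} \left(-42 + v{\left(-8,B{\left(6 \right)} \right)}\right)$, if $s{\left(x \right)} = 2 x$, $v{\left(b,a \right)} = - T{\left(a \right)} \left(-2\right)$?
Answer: $-16$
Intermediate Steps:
$B{\left(c \right)} = 3$ ($B{\left(c \right)} = 3 - 0 = 3 + 0 = 3$)
$v{\left(b,a \right)} = 2 a$ ($v{\left(b,a \right)} = - a \left(-2\right) = 2 a$)
$-88 + s{\left(-1 \right)} \left(-42 + v{\left(-8,B{\left(6 \right)} \right)}\right) = -88 + 2 \left(-1\right) \left(-42 + 2 \cdot 3\right) = -88 - 2 \left(-42 + 6\right) = -88 - -72 = -88 + 72 = -16$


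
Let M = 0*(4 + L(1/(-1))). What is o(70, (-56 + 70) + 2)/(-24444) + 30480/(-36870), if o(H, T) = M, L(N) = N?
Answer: -1016/1229 ≈ -0.82669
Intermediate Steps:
M = 0 (M = 0*(4 + 1/(-1)) = 0*(4 - 1) = 0*3 = 0)
o(H, T) = 0
o(70, (-56 + 70) + 2)/(-24444) + 30480/(-36870) = 0/(-24444) + 30480/(-36870) = 0*(-1/24444) + 30480*(-1/36870) = 0 - 1016/1229 = -1016/1229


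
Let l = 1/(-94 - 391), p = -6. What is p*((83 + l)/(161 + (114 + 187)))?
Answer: -40254/37345 ≈ -1.0779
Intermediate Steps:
l = -1/485 (l = 1/(-485) = -1/485 ≈ -0.0020619)
p*((83 + l)/(161 + (114 + 187))) = -6*(83 - 1/485)/(161 + (114 + 187)) = -241524/(485*(161 + 301)) = -241524/(485*462) = -6*6709/37345 = -40254/37345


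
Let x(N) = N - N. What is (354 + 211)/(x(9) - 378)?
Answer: -565/378 ≈ -1.4947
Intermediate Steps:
x(N) = 0
(354 + 211)/(x(9) - 378) = (354 + 211)/(0 - 378) = 565/(-378) = 565*(-1/378) = -565/378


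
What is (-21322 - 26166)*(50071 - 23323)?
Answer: -1270209024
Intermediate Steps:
(-21322 - 26166)*(50071 - 23323) = -47488*26748 = -1270209024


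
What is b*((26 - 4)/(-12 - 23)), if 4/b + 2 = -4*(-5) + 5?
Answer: -88/805 ≈ -0.10932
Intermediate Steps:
b = 4/23 (b = 4/(-2 + (-4*(-5) + 5)) = 4/(-2 + (20 + 5)) = 4/(-2 + 25) = 4/23 ≈ 0.17391)
b*((26 - 4)/(-12 - 23)) = 4*((26 - 4)/(-12 - 23))/23 = 4*(22/(-35))/23 = 4*(22*(-1/35))/23 = (4/23)*(-22/35) = -88/805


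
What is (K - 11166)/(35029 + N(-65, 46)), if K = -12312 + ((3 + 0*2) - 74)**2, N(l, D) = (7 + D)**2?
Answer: -18437/37838 ≈ -0.48726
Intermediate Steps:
K = -7271 (K = -12312 + ((3 + 0) - 74)**2 = -12312 + (3 - 74)**2 = -12312 + (-71)**2 = -12312 + 5041 = -7271)
(K - 11166)/(35029 + N(-65, 46)) = (-7271 - 11166)/(35029 + (7 + 46)**2) = -18437/(35029 + 53**2) = -18437/(35029 + 2809) = -18437/37838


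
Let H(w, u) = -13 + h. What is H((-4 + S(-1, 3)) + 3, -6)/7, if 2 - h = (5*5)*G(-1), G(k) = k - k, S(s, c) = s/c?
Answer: -11/7 ≈ -1.5714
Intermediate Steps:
G(k) = 0
h = 2 (h = 2 - 5*5*0 = 2 - 25*0 = 2 - 1*0 = 2 + 0 = 2)
H(w, u) = -11 (H(w, u) = -13 + 2 = -11)
H((-4 + S(-1, 3)) + 3, -6)/7 = -11/7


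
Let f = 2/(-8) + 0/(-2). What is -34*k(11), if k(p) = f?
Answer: 17/2 ≈ 8.5000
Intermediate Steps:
f = -¼ (f = 2*(-⅛) + 0*(-½) = -¼ + 0 = -¼ ≈ -0.25000)
k(p) = -¼
-34*k(11) = -34*(-¼) = 17/2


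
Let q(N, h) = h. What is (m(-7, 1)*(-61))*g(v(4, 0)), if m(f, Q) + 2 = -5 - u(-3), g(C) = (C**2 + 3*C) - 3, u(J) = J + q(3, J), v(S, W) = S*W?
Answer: -183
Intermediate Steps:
u(J) = 2*J (u(J) = J + J = 2*J)
g(C) = -3 + C**2 + 3*C
m(f, Q) = -1 (m(f, Q) = -2 + (-5 - 2*(-3)) = -2 + (-5 - 1*(-6)) = -2 + (-5 + 6) = -2 + 1 = -1)
(m(-7, 1)*(-61))*g(v(4, 0)) = (-1*(-61))*(-3 + (4*0)**2 + 3*(4*0)) = 61*(-3 + 0**2 + 3*0) = 61*(-3 + 0 + 0) = 61*(-3) = -183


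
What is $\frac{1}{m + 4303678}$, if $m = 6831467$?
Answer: $\frac{1}{11135145} \approx 8.9806 \cdot 10^{-8}$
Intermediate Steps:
$\frac{1}{m + 4303678} = \frac{1}{6831467 + 4303678} = \frac{1}{11135145}$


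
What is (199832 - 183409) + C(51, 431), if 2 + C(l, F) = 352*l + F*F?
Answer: 220134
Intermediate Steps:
C(l, F) = -2 + F**2 + 352*l (C(l, F) = -2 + (352*l + F*F) = -2 + (352*l + F**2) = -2 + (F**2 + 352*l) = -2 + F**2 + 352*l)
(199832 - 183409) + C(51, 431) = (199832 - 183409) + (-2 + 431**2 + 352*51) = 16423 + (-2 + 185761 + 17952) = 16423 + 203711 = 220134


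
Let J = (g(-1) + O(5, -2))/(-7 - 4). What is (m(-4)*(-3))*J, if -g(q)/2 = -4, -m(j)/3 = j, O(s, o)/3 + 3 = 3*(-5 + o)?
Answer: -2304/11 ≈ -209.45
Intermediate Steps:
O(s, o) = -54 + 9*o (O(s, o) = -9 + 3*(3*(-5 + o)) = -9 + 3*(-15 + 3*o) = -9 + (-45 + 9*o) = -54 + 9*o)
m(j) = -3*j
g(q) = 8 (g(q) = -2*(-4) = 8)
J = 64/11 (J = (8 + (-54 + 9*(-2)))/(-7 - 4) = (8 + (-54 - 18))/(-11) = (8 - 72)*(-1/11) = -64*(-1/11) = 64/11 ≈ 5.8182)
(m(-4)*(-3))*J = (-3*(-4)*(-3))*(64/11) = (12*(-3))*(64/11) = -36*64/11 = -2304/11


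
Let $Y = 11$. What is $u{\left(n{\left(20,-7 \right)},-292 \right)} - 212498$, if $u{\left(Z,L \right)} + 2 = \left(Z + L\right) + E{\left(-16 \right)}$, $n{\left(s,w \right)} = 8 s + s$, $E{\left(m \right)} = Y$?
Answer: $-212601$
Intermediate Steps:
$E{\left(m \right)} = 11$
$n{\left(s,w \right)} = 9 s$
$u{\left(Z,L \right)} = 9 + L + Z$ ($u{\left(Z,L \right)} = -2 + \left(\left(Z + L\right) + 11\right) = -2 + \left(\left(L + Z\right) + 11\right) = -2 + \left(11 + L + Z\right) = 9 + L + Z$)
$u{\left(n{\left(20,-7 \right)},-292 \right)} - 212498 = \left(9 - 292 + 9 \cdot 20\right) - 212498 = \left(9 - 292 + 180\right) - 212498 = -103 - 212498 = -212601$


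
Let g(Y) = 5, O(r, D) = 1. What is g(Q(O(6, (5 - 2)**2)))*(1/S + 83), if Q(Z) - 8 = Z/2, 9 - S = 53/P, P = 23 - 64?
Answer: 175335/422 ≈ 415.49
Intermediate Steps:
P = -41
S = 422/41 (S = 9 - 53/(-41) = 9 - 53*(-1)/41 = 9 - 1*(-53/41) = 9 + 53/41 = 422/41 ≈ 10.293)
Q(Z) = 8 + Z/2
g(Q(O(6, (5 - 2)**2)))*(1/S + 83) = 5*(1/(422/41) + 83) = 5*(41/422 + 83) = 5*(35067/422) = 175335/422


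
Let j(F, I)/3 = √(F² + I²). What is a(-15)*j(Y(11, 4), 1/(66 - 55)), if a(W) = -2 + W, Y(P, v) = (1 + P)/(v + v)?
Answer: -51*√1093/22 ≈ -76.640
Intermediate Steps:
Y(P, v) = (1 + P)/(2*v) (Y(P, v) = (1 + P)/((2*v)) = (1 + P)*(1/(2*v)) = (1 + P)/(2*v))
j(F, I) = 3*√(F² + I²)
a(-15)*j(Y(11, 4), 1/(66 - 55)) = (-2 - 15)*(3*√(((½)*(1 + 11)/4)² + (1/(66 - 55))²)) = -51*√(((½)*(¼)*12)² + (1/11)²) = -51*√((3/2)² + (1/11)²) = -51*√(9/4 + 1/121) = -51*√(1093/484) = -51*√1093/22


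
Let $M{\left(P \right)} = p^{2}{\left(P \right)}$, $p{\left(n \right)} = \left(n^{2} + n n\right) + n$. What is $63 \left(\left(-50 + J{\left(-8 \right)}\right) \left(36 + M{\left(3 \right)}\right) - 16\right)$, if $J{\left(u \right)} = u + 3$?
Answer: $-1653813$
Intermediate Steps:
$J{\left(u \right)} = 3 + u$
$p{\left(n \right)} = n + 2 n^{2}$ ($p{\left(n \right)} = \left(n^{2} + n^{2}\right) + n = 2 n^{2} + n = n + 2 n^{2}$)
$M{\left(P \right)} = P^{2} \left(1 + 2 P\right)^{2}$ ($M{\left(P \right)} = \left(P \left(1 + 2 P\right)\right)^{2} = P^{2} \left(1 + 2 P\right)^{2}$)
$63 \left(\left(-50 + J{\left(-8 \right)}\right) \left(36 + M{\left(3 \right)}\right) - 16\right) = 63 \left(\left(-50 + \left(3 - 8\right)\right) \left(36 + 3^{2} \left(1 + 2 \cdot 3\right)^{2}\right) - 16\right) = 63 \left(\left(-50 - 5\right) \left(36 + 9 \left(1 + 6\right)^{2}\right) - 16\right) = 63 \left(- 55 \left(36 + 9 \cdot 7^{2}\right) - 16\right) = 63 \left(- 55 \left(36 + 9 \cdot 49\right) - 16\right) = 63 \left(- 55 \left(36 + 441\right) - 16\right) = 63 \left(\left(-55\right) 477 - 16\right) = 63 \left(-26235 - 16\right) = 63 \left(-26251\right) = -1653813$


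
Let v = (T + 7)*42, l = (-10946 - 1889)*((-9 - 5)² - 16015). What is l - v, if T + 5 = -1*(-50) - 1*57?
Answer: 203037075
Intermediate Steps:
T = -12 (T = -5 + (-1*(-50) - 1*57) = -5 + (50 - 57) = -5 - 7 = -12)
l = 203036865 (l = -12835*((-14)² - 16015) = -12835*(196 - 16015) = -12835*(-15819) = 203036865)
v = -210 (v = (-12 + 7)*42 = -5*42 = -210)
l - v = 203036865 - 1*(-210) = 203036865 + 210 = 203037075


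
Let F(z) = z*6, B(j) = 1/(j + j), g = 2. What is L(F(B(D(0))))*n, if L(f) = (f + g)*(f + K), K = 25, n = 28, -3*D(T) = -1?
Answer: 10472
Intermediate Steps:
D(T) = 1/3 (D(T) = -1/3*(-1) = 1/3)
B(j) = 1/(2*j)
F(z) = 6*z
L(f) = (2 + f)*(25 + f) (L(f) = (f + 2)*(f + 25) = (2 + f)*(25 + f))
L(F(B(D(0))))*n = (50 + (6*(1/(2*(1/3))))**2 + 27*(6*(1/(2*(1/3)))))*28 = (50 + (6*((1/2)*3))**2 + 27*(6*((1/2)*3)))*28 = (50 + (6*(3/2))**2 + 27*(6*(3/2)))*28 = (50 + 9**2 + 27*9)*28 = (50 + 81 + 243)*28 = 374*28 = 10472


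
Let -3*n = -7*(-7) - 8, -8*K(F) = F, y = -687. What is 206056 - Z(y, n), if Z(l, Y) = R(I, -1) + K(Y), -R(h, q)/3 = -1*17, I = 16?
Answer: 4944079/24 ≈ 2.0600e+5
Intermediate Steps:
K(F) = -F/8
n = -41/3 (n = -(-7*(-7) - 8)/3 = -(49 - 8)/3 = -⅓*41 = -41/3 ≈ -13.667)
R(h, q) = 51 (R(h, q) = -(-3)*17 = -3*(-17) = 51)
Z(l, Y) = 51 - Y/8
206056 - Z(y, n) = 206056 - (51 - ⅛*(-41/3)) = 206056 - (51 + 41/24) = 206056 - 1*1265/24 = 206056 - 1265/24 = 4944079/24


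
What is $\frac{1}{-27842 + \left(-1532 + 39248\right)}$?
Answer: $\frac{1}{9874} \approx 0.00010128$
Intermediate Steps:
$\frac{1}{-27842 + \left(-1532 + 39248\right)} = \frac{1}{-27842 + 37716} = \frac{1}{9874}$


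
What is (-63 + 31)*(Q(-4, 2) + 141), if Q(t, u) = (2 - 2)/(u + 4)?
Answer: -4512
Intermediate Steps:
Q(t, u) = 0 (Q(t, u) = 0/(4 + u) = 0)
(-63 + 31)*(Q(-4, 2) + 141) = (-63 + 31)*(0 + 141) = -32*141 = -4512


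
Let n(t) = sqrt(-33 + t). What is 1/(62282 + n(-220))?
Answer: 5662/352640707 - I*sqrt(253)/3879047777 ≈ 1.6056e-5 - 4.1005e-9*I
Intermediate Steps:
1/(62282 + n(-220)) = 1/(62282 + sqrt(-33 - 220)) = 1/(62282 + sqrt(-253)) = 1/(62282 + I*sqrt(253))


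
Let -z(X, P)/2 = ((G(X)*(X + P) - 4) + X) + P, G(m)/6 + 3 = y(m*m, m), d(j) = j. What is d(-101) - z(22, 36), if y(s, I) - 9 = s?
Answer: 341047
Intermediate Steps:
y(s, I) = 9 + s
G(m) = 36 + 6*m² (G(m) = -18 + 6*(9 + m*m) = -18 + 6*(9 + m²) = -18 + (54 + 6*m²) = 36 + 6*m²)
z(X, P) = 8 - 2*P - 2*X - 2*(36 + 6*X²)*(P + X) (z(X, P) = -2*((((36 + 6*X²)*(X + P) - 4) + X) + P) = -2*((((36 + 6*X²)*(P + X) - 4) + X) + P) = -2*(((-4 + (36 + 6*X²)*(P + X)) + X) + P) = -2*((-4 + X + (36 + 6*X²)*(P + X)) + P) = -2*(-4 + P + X + (36 + 6*X²)*(P + X)) = 8 - 2*P - 2*X - 2*(36 + 6*X²)*(P + X))
d(-101) - z(22, 36) = -101 - (8 - 74*36 - 74*22 - 12*22³ - 12*36*22²) = -101 - (8 - 2664 - 1628 - 12*10648 - 12*36*484) = -101 - (8 - 2664 - 1628 - 127776 - 209088) = -101 - 1*(-341148) = -101 + 341148 = 341047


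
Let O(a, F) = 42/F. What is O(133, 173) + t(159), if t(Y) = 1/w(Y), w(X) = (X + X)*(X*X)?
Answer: 337653209/1390808934 ≈ 0.24277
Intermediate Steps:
w(X) = 2*X³ (w(X) = (2*X)*X² = 2*X³)
t(Y) = 1/(2*Y³)
O(133, 173) + t(159) = 42/173 + (½)/159³ = 42*(1/173) + (½)*(1/4019679) = 42/173 + 1/8039358 = 337653209/1390808934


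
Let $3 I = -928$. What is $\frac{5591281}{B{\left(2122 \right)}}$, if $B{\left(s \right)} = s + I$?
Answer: $\frac{16773843}{5438} \approx 3084.6$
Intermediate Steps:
$I = - \frac{928}{3}$ ($I = \frac{1}{3} \left(-928\right) = - \frac{928}{3} \approx -309.33$)
$B{\left(s \right)} = - \frac{928}{3} + s$ ($B{\left(s \right)} = s - \frac{928}{3} = - \frac{928}{3} + s$)
$\frac{5591281}{B{\left(2122 \right)}} = \frac{5591281}{- \frac{928}{3} + 2122} = \frac{5591281}{\frac{5438}{3}} = 5591281 \cdot \frac{3}{5438} = \frac{16773843}{5438}$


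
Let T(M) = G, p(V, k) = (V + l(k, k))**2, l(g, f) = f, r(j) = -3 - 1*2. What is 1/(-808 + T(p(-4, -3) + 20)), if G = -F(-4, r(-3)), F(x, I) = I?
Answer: -1/803 ≈ -0.0012453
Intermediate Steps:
r(j) = -5 (r(j) = -3 - 2 = -5)
G = 5 (G = -1*(-5) = 5)
p(V, k) = (V + k)**2
T(M) = 5
1/(-808 + T(p(-4, -3) + 20)) = 1/(-808 + 5) = 1/(-803) = -1/803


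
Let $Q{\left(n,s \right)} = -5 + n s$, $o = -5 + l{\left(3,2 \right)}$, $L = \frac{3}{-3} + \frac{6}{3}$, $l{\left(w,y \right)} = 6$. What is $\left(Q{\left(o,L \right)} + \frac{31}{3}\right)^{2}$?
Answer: $\frac{361}{9} \approx 40.111$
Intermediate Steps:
$L = 1$ ($L = 3 \left(- \frac{1}{3}\right) + 6 \cdot \frac{1}{3} = -1 + 2 = 1$)
$o = 1$ ($o = -5 + 6 = 1$)
$\left(Q{\left(o,L \right)} + \frac{31}{3}\right)^{2} = \left(\left(-5 + 1 \cdot 1\right) + \frac{31}{3}\right)^{2} = \left(\left(-5 + 1\right) + 31 \cdot \frac{1}{3}\right)^{2} = \left(-4 + \frac{31}{3}\right)^{2} = \left(\frac{19}{3}\right)^{2} = \frac{361}{9}$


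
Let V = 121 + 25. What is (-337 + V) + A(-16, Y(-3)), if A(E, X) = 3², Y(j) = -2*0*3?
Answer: -182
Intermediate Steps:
Y(j) = 0 (Y(j) = 0*3 = 0)
A(E, X) = 9
V = 146
(-337 + V) + A(-16, Y(-3)) = (-337 + 146) + 9 = -191 + 9 = -182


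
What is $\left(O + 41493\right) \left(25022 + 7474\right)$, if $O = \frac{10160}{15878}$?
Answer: $\frac{10704767555472}{7939} \approx 1.3484 \cdot 10^{9}$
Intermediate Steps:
$O = \frac{5080}{7939}$ ($O = 10160 \cdot \frac{1}{15878} = \frac{5080}{7939} \approx 0.63988$)
$\left(O + 41493\right) \left(25022 + 7474\right) = \left(\frac{5080}{7939} + 41493\right) \left(25022 + 7474\right) = \frac{329418007}{7939} \cdot 32496 = \frac{10704767555472}{7939}$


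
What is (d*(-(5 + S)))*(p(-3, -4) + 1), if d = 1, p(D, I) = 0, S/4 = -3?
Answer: 7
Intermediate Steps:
S = -12 (S = 4*(-3) = -12)
(d*(-(5 + S)))*(p(-3, -4) + 1) = (1*(-(5 - 12)))*(0 + 1) = (1*(-1*(-7)))*1 = (1*7)*1 = 7*1 = 7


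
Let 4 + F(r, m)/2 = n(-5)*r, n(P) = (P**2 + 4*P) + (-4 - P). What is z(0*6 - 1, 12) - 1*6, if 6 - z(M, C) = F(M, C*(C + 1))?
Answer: 20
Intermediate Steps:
n(P) = -4 + P**2 + 3*P
F(r, m) = -8 + 12*r (F(r, m) = -8 + 2*((-4 + (-5)**2 + 3*(-5))*r) = -8 + 2*((-4 + 25 - 15)*r) = -8 + 2*(6*r) = -8 + 12*r)
z(M, C) = 14 - 12*M (z(M, C) = 6 - (-8 + 12*M) = 6 + (8 - 12*M) = 14 - 12*M)
z(0*6 - 1, 12) - 1*6 = (14 - 12*(0*6 - 1)) - 1*6 = (14 - 12*(0 - 1)) - 6 = (14 - 12*(-1)) - 6 = (14 + 12) - 6 = 26 - 6 = 20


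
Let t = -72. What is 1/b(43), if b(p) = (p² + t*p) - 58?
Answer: -1/1305 ≈ -0.00076628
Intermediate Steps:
b(p) = -58 + p² - 72*p (b(p) = (p² - 72*p) - 58 = -58 + p² - 72*p)
1/b(43) = 1/(-58 + 43² - 72*43) = 1/(-58 + 1849 - 3096) = 1/(-1305) = -1/1305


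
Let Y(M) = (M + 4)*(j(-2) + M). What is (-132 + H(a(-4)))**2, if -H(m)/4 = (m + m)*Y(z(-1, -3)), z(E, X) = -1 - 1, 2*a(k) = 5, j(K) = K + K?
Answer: 11664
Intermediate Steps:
j(K) = 2*K
a(k) = 5/2 (a(k) = (1/2)*5 = 5/2)
z(E, X) = -2
Y(M) = (-4 + M)*(4 + M) (Y(M) = (M + 4)*(2*(-2) + M) = (4 + M)*(-4 + M) = (-4 + M)*(4 + M))
H(m) = 96*m (H(m) = -4*(m + m)*(-16 + (-2)**2) = -4*2*m*(-16 + 4) = -4*2*m*(-12) = -(-96)*m = 96*m)
(-132 + H(a(-4)))**2 = (-132 + 96*(5/2))**2 = (-132 + 240)**2 = 108**2 = 11664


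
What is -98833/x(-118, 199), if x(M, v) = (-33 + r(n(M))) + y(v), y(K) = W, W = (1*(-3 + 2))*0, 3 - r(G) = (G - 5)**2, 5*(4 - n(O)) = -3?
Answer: 2470825/754 ≈ 3277.0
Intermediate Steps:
n(O) = 23/5 (n(O) = 4 - 1/5*(-3) = 4 + 3/5 = 23/5)
r(G) = 3 - (-5 + G)**2 (r(G) = 3 - (G - 5)**2 = 3 - (-5 + G)**2)
W = 0 (W = (1*(-1))*0 = -1*0 = 0)
y(K) = 0
x(M, v) = -754/25 (x(M, v) = (-33 + (3 - (-5 + 23/5)**2)) + 0 = (-33 + (3 - (-2/5)**2)) + 0 = (-33 + (3 - 1*4/25)) + 0 = (-33 + (3 - 4/25)) + 0 = (-33 + 71/25) + 0 = -754/25 + 0 = -754/25)
-98833/x(-118, 199) = -98833/(-754/25) = -98833*(-25/754) = 2470825/754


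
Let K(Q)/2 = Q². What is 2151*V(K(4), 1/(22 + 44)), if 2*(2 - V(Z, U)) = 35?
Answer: -66681/2 ≈ -33341.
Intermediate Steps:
K(Q) = 2*Q²
V(Z, U) = -31/2 (V(Z, U) = 2 - ½*35 = 2 - 35/2 = -31/2)
2151*V(K(4), 1/(22 + 44)) = 2151*(-31/2) = -66681/2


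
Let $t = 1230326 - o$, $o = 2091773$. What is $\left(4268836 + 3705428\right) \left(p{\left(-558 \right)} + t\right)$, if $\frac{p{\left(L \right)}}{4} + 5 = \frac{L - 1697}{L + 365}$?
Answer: $- \frac{1325754172199304}{193} \approx -6.8692 \cdot 10^{12}$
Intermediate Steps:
$t = -861447$ ($t = 1230326 - 2091773 = -861447$)
$p{\left(L \right)} = -20 + \frac{4 \left(-1697 + L\right)}{365 + L}$ ($p{\left(L \right)} = -20 + 4 \frac{L - 1697}{L + 365} = -20 + 4 \frac{-1697 + L}{365 + L} = -20 + \frac{4 \left(-1697 + L\right)}{365 + L}$)
$\left(4268836 + 3705428\right) \left(p{\left(-558 \right)} + t\right) = \left(4268836 + 3705428\right) \left(\frac{8 \left(-1761 - -1116\right)}{365 - 558} - 861447\right) = 7974264 \left(\frac{8 \left(-1761 + 1116\right)}{-193} - 861447\right) = 7974264 \left(8 \left(- \frac{1}{193}\right) \left(-645\right) - 861447\right) = 7974264 \left(\frac{5160}{193} - 861447\right) = 7974264 \left(- \frac{166254111}{193}\right) = - \frac{1325754172199304}{193}$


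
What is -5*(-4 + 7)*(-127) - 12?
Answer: 1893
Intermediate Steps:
-5*(-4 + 7)*(-127) - 12 = -5*3*(-127) - 12 = -15*(-127) - 12 = 1905 - 12 = 1893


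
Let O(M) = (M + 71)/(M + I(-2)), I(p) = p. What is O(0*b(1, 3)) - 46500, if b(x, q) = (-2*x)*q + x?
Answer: -93071/2 ≈ -46536.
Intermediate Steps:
b(x, q) = x - 2*q*x (b(x, q) = -2*q*x + x = x - 2*q*x)
O(M) = (71 + M)/(-2 + M) (O(M) = (M + 71)/(M - 2) = (71 + M)/(-2 + M))
O(0*b(1, 3)) - 46500 = (71 + 0*(1*(1 - 2*3)))/(-2 + 0*(1*(1 - 2*3))) - 46500 = (71 + 0*(1*(1 - 6)))/(-2 + 0*(1*(1 - 6))) - 46500 = (71 + 0*(1*(-5)))/(-2 + 0*(1*(-5))) - 46500 = (71 + 0*(-5))/(-2 + 0*(-5)) - 46500 = (71 + 0)/(-2 + 0) - 46500 = 71/(-2) - 46500 = -½*71 - 46500 = -71/2 - 46500 = -93071/2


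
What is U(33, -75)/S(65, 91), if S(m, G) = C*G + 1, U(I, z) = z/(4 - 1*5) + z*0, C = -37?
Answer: -25/1122 ≈ -0.022282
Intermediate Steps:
U(I, z) = -z (U(I, z) = z/(4 - 5) + 0 = z/(-1) + 0 = z*(-1) + 0 = -z + 0 = -z)
S(m, G) = 1 - 37*G (S(m, G) = -37*G + 1 = 1 - 37*G)
U(33, -75)/S(65, 91) = (-1*(-75))/(1 - 37*91) = 75/(1 - 3367) = 75/(-3366) = 75*(-1/3366) = -25/1122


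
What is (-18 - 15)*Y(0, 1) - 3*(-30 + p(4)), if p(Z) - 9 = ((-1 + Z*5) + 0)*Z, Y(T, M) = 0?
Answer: -165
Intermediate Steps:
p(Z) = 9 + Z*(-1 + 5*Z) (p(Z) = 9 + ((-1 + Z*5) + 0)*Z = 9 + ((-1 + 5*Z) + 0)*Z = 9 + (-1 + 5*Z)*Z = 9 + Z*(-1 + 5*Z))
(-18 - 15)*Y(0, 1) - 3*(-30 + p(4)) = (-18 - 15)*0 - 3*(-30 + (9 - 1*4 + 5*4**2)) = -33*0 - 3*(-30 + (9 - 4 + 5*16)) = 0 - 3*(-30 + (9 - 4 + 80)) = 0 - 3*(-30 + 85) = 0 - 3*55 = 0 - 1*165 = 0 - 165 = -165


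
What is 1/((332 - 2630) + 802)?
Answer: -1/1496 ≈ -0.00066845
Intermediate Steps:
1/((332 - 2630) + 802) = 1/(-2298 + 802) = 1/(-1496) = -1/1496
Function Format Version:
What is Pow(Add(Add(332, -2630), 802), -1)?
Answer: Rational(-1, 1496) ≈ -0.00066845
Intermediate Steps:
Pow(Add(Add(332, -2630), 802), -1) = Pow(Add(-2298, 802), -1) = Pow(-1496, -1) = Rational(-1, 1496)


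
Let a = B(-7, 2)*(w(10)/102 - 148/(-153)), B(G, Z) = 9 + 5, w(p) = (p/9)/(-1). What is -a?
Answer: -6146/459 ≈ -13.390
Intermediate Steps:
w(p) = -p/9 (w(p) = (p*(⅑))*(-1) = (p/9)*(-1) = -p/9)
B(G, Z) = 14
a = 6146/459 (a = 14*(-⅑*10/102 - 148/(-153)) = 14*(-10/9*1/102 - 148*(-1/153)) = 14*(-5/459 + 148/153) = 14*(439/459) = 6146/459 ≈ 13.390)
-a = -1*6146/459 = -6146/459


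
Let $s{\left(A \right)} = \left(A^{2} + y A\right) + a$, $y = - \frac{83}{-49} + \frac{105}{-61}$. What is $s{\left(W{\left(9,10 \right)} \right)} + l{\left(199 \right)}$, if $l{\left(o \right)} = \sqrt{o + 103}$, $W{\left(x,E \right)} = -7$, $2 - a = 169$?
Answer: $- \frac{50304}{427} + \sqrt{302} \approx -100.43$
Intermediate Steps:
$a = -167$ ($a = 2 - 169 = -167$)
$y = - \frac{82}{2989}$ ($y = \left(-83\right) \left(- \frac{1}{49}\right) + 105 \left(- \frac{1}{61}\right) = \frac{83}{49} - \frac{105}{61} = - \frac{82}{2989} \approx -0.027434$)
$l{\left(o \right)} = \sqrt{103 + o}$
$s{\left(A \right)} = -167 + A^{2} - \frac{82 A}{2989}$ ($s{\left(A \right)} = \left(A^{2} - \frac{82 A}{2989}\right) - 167 = -167 + A^{2} - \frac{82 A}{2989}$)
$s{\left(W{\left(9,10 \right)} \right)} + l{\left(199 \right)} = \left(-167 + \left(-7\right)^{2} - - \frac{82}{427}\right) + \sqrt{103 + 199} = \left(-167 + 49 + \frac{82}{427}\right) + \sqrt{302} = - \frac{50304}{427} + \sqrt{302}$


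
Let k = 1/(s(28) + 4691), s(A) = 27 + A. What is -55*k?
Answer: -55/4746 ≈ -0.011589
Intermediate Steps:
k = 1/4746 (k = 1/((27 + 28) + 4691) = 1/(55 + 4691) = 1/4746 ≈ 0.00021070)
-55*k = -55*1/4746 = -55/4746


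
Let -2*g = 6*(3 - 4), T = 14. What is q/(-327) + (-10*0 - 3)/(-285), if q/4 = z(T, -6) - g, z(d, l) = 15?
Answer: -1411/10355 ≈ -0.13626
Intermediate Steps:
g = 3 (g = -3*(3 - 4) = -3*(-1) = -½*(-6) = 3)
q = 48 (q = 4*(15 - 1*3) = 4*(15 - 3) = 4*12 = 48)
q/(-327) + (-10*0 - 3)/(-285) = 48/(-327) + (-10*0 - 3)/(-285) = 48*(-1/327) + (0 - 3)*(-1/285) = -16/109 - 3*(-1/285) = -16/109 + 1/95 = -1411/10355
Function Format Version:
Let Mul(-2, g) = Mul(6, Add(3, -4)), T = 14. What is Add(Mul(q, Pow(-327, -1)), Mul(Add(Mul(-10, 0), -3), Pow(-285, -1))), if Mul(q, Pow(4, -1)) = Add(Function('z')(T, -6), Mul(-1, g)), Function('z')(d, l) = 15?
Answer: Rational(-1411, 10355) ≈ -0.13626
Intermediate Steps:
g = 3 (g = Mul(Rational(-1, 2), Mul(6, Add(3, -4))) = Mul(Rational(-1, 2), Mul(6, -1)) = Mul(Rational(-1, 2), -6) = 3)
q = 48 (q = Mul(4, Add(15, Mul(-1, 3))) = Mul(4, Add(15, -3)) = Mul(4, 12) = 48)
Add(Mul(q, Pow(-327, -1)), Mul(Add(Mul(-10, 0), -3), Pow(-285, -1))) = Add(Mul(48, Pow(-327, -1)), Mul(Add(Mul(-10, 0), -3), Pow(-285, -1))) = Add(Mul(48, Rational(-1, 327)), Mul(Add(0, -3), Rational(-1, 285))) = Add(Rational(-16, 109), Mul(-3, Rational(-1, 285))) = Add(Rational(-16, 109), Rational(1, 95)) = Rational(-1411, 10355)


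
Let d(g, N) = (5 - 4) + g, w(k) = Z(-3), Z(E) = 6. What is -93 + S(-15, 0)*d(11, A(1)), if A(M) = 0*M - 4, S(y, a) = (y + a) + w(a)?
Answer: -201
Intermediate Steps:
w(k) = 6
S(y, a) = 6 + a + y (S(y, a) = (y + a) + 6 = (a + y) + 6 = 6 + a + y)
A(M) = -4 (A(M) = 0 - 4 = -4)
d(g, N) = 1 + g
-93 + S(-15, 0)*d(11, A(1)) = -93 + (6 + 0 - 15)*(1 + 11) = -93 - 9*12 = -93 - 108 = -201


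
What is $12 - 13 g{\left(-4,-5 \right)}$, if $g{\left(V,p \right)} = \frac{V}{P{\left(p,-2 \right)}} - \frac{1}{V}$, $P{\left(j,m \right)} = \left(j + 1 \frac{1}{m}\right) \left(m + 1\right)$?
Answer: $\frac{801}{44} \approx 18.205$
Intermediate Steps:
$P{\left(j,m \right)} = \left(1 + m\right) \left(j + \frac{1}{m}\right)$ ($P{\left(j,m \right)} = \left(j + \frac{1}{m}\right) \left(1 + m\right) = \left(1 + m\right) \left(j + \frac{1}{m}\right)$)
$g{\left(V,p \right)} = - \frac{1}{V} + \frac{V}{\frac{1}{2} - p}$ ($g{\left(V,p \right)} = \frac{V}{1 + p + \frac{1}{-2} + p \left(-2\right)} - \frac{1}{V} = \frac{V}{1 + p - \frac{1}{2} - 2 p} - \frac{1}{V} = \frac{V}{\frac{1}{2} - p} - \frac{1}{V} = - \frac{1}{V} + \frac{V}{\frac{1}{2} - p}$)
$12 - 13 g{\left(-4,-5 \right)} = 12 - 13 \frac{-1 + 2 \left(-5\right) + 2 \left(-4\right)^{2}}{\left(-4\right) \left(1 - -10\right)} = 12 - 13 \left(- \frac{-1 - 10 + 2 \cdot 16}{4 \left(1 + 10\right)}\right) = 12 - 13 \left(- \frac{-1 - 10 + 32}{4 \cdot 11}\right) = 12 - 13 \left(\left(- \frac{1}{4}\right) \frac{1}{11} \cdot 21\right) = 12 - - \frac{273}{44} = 12 + \frac{273}{44} = \frac{801}{44}$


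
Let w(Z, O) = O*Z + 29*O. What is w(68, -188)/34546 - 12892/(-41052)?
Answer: -3446105/16115709 ≈ -0.21384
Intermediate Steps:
w(Z, O) = 29*O + O*Z
w(68, -188)/34546 - 12892/(-41052) = -188*(29 + 68)/34546 - 12892/(-41052) = -188*97*(1/34546) - 12892*(-1/41052) = -18236*1/34546 + 293/933 = -9118/17273 + 293/933 = -3446105/16115709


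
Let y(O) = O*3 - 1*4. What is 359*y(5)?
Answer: 3949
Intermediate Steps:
y(O) = -4 + 3*O (y(O) = 3*O - 4 = -4 + 3*O)
359*y(5) = 359*(-4 + 3*5) = 359*(-4 + 15) = 359*11 = 3949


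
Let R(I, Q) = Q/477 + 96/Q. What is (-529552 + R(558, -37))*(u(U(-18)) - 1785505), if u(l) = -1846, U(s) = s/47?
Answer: 16704779785636559/17649 ≈ 9.4650e+11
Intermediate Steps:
U(s) = s/47 (U(s) = s*(1/47) = s/47)
R(I, Q) = 96/Q + Q/477 (R(I, Q) = Q*(1/477) + 96/Q = Q/477 + 96/Q = 96/Q + Q/477)
(-529552 + R(558, -37))*(u(U(-18)) - 1785505) = (-529552 + (96/(-37) + (1/477)*(-37)))*(-1846 - 1785505) = (-529552 + (96*(-1/37) - 37/477))*(-1787351) = (-529552 + (-96/37 - 37/477))*(-1787351) = (-529552 - 47161/17649)*(-1787351) = -9346110409/17649*(-1787351) = 16704779785636559/17649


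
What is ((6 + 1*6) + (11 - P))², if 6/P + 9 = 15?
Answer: 484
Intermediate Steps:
P = 1 (P = 6/(-9 + 15) = 6/6 = 6*(⅙) = 1)
((6 + 1*6) + (11 - P))² = ((6 + 1*6) + (11 - 1*1))² = ((6 + 6) + (11 - 1))² = (12 + 10)² = 22² = 484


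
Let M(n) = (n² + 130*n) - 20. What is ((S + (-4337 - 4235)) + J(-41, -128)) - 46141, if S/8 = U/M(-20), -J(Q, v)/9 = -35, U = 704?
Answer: -30192298/555 ≈ -54401.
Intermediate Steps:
M(n) = -20 + n² + 130*n
J(Q, v) = 315 (J(Q, v) = -9*(-35) = 315)
S = -1408/555 (S = 8*(704/(-20 + (-20)² + 130*(-20))) = 8*(704/(-20 + 400 - 2600)) = 8*(704/(-2220)) = 8*(704*(-1/2220)) = 8*(-176/555) = -1408/555 ≈ -2.5369)
((S + (-4337 - 4235)) + J(-41, -128)) - 46141 = ((-1408/555 + (-4337 - 4235)) + 315) - 46141 = ((-1408/555 - 8572) + 315) - 46141 = (-4758868/555 + 315) - 46141 = -4584043/555 - 46141 = -30192298/555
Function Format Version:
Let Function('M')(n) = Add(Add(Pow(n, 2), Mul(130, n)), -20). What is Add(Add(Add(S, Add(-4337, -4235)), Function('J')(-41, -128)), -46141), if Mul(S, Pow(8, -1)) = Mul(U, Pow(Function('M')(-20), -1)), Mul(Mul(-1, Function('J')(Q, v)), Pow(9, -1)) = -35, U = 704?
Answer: Rational(-30192298, 555) ≈ -54401.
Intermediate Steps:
Function('M')(n) = Add(-20, Pow(n, 2), Mul(130, n))
Function('J')(Q, v) = 315 (Function('J')(Q, v) = Mul(-9, -35) = 315)
S = Rational(-1408, 555) (S = Mul(8, Mul(704, Pow(Add(-20, Pow(-20, 2), Mul(130, -20)), -1))) = Mul(8, Mul(704, Pow(Add(-20, 400, -2600), -1))) = Mul(8, Mul(704, Pow(-2220, -1))) = Mul(8, Mul(704, Rational(-1, 2220))) = Mul(8, Rational(-176, 555)) = Rational(-1408, 555) ≈ -2.5369)
Add(Add(Add(S, Add(-4337, -4235)), Function('J')(-41, -128)), -46141) = Add(Add(Add(Rational(-1408, 555), Add(-4337, -4235)), 315), -46141) = Add(Add(Add(Rational(-1408, 555), -8572), 315), -46141) = Add(Add(Rational(-4758868, 555), 315), -46141) = Add(Rational(-4584043, 555), -46141) = Rational(-30192298, 555)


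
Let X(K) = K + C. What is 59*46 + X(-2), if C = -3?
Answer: 2709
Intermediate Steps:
X(K) = -3 + K (X(K) = K - 3 = -3 + K)
59*46 + X(-2) = 59*46 + (-3 - 2) = 2714 - 5 = 2709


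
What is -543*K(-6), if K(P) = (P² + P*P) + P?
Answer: -35838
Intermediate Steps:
K(P) = P + 2*P² (K(P) = (P² + P²) + P = 2*P² + P = P + 2*P²)
-543*K(-6) = -(-3258)*(1 + 2*(-6)) = -(-3258)*(1 - 12) = -(-3258)*(-11) = -543*66 = -35838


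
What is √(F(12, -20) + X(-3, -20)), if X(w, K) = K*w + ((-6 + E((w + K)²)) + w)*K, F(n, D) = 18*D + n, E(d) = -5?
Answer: 2*I*√2 ≈ 2.8284*I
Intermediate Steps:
F(n, D) = n + 18*D
X(w, K) = K*w + K*(-11 + w) (X(w, K) = K*w + ((-6 - 5) + w)*K = K*w + (-11 + w)*K = K*w + K*(-11 + w))
√(F(12, -20) + X(-3, -20)) = √((12 + 18*(-20)) - 20*(-11 + 2*(-3))) = √((12 - 360) - 20*(-11 - 6)) = √(-348 - 20*(-17)) = √(-348 + 340) = √(-8) = 2*I*√2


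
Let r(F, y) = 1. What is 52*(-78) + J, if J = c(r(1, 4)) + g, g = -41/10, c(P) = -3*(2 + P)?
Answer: -40691/10 ≈ -4069.1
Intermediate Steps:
c(P) = -6 - 3*P
g = -41/10 (g = -41*1/10 = -41/10 ≈ -4.1000)
J = -131/10 (J = (-6 - 3*1) - 41/10 = (-6 - 3) - 41/10 = -9 - 41/10 = -131/10 ≈ -13.100)
52*(-78) + J = 52*(-78) - 131/10 = -4056 - 131/10 = -40691/10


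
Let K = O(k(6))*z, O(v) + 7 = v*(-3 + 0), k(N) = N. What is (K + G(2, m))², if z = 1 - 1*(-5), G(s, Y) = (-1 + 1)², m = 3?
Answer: 22500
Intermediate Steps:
G(s, Y) = 0 (G(s, Y) = 0² = 0)
O(v) = -7 - 3*v (O(v) = -7 + v*(-3 + 0) = -7 + v*(-3) = -7 - 3*v)
z = 6 (z = 1 + 5 = 6)
K = -150 (K = (-7 - 3*6)*6 = (-7 - 18)*6 = -25*6 = -150)
(K + G(2, m))² = (-150 + 0)² = (-150)² = 22500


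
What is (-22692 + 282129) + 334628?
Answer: 594065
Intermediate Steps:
(-22692 + 282129) + 334628 = 259437 + 334628 = 594065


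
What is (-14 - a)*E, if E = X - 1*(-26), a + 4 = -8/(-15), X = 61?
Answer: -4582/5 ≈ -916.40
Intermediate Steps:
a = -52/15 (a = -4 - 8/(-15) = -4 - 8*(-1/15) = -4 + 8/15 = -52/15 ≈ -3.4667)
E = 87 (E = 61 - 1*(-26) = 61 + 26 = 87)
(-14 - a)*E = (-14 - 1*(-52/15))*87 = (-14 + 52/15)*87 = -158/15*87 = -4582/5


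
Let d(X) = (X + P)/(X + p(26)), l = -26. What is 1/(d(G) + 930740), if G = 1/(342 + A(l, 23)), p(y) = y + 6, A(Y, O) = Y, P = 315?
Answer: 10113/9412673161 ≈ 1.0744e-6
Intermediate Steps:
p(y) = 6 + y
G = 1/316 (G = 1/(342 - 26) = 1/316 ≈ 0.0031646)
d(X) = (315 + X)/(32 + X) (d(X) = (X + 315)/(X + (6 + 26)) = (315 + X)/(X + 32) = (315 + X)/(32 + X))
1/(d(G) + 930740) = 1/((315 + 1/316)/(32 + 1/316) + 930740) = 1/((99541/316)/(10113/316) + 930740) = 1/((316/10113)*(99541/316) + 930740) = 1/(99541/10113 + 930740) = 1/(9412673161/10113) = 10113/9412673161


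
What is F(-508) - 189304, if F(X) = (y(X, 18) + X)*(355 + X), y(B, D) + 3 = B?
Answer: -33397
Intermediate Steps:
y(B, D) = -3 + B
F(X) = (-3 + 2*X)*(355 + X) (F(X) = ((-3 + X) + X)*(355 + X) = (-3 + 2*X)*(355 + X))
F(-508) - 189304 = (-1065 + 2*(-508)² + 707*(-508)) - 189304 = (-1065 + 2*258064 - 359156) - 189304 = (-1065 + 516128 - 359156) - 189304 = 155907 - 189304 = -33397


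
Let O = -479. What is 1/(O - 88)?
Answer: -1/567 ≈ -0.0017637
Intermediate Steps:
1/(O - 88) = 1/(-479 - 88) = 1/(-567) = -1/567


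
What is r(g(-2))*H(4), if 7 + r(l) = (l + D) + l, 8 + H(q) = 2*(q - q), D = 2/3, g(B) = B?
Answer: 248/3 ≈ 82.667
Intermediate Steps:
D = ⅔ (D = 2*(⅓) = ⅔ ≈ 0.66667)
H(q) = -8 (H(q) = -8 + 2*(q - q) = -8 + 2*0 = -8 + 0 = -8)
r(l) = -19/3 + 2*l (r(l) = -7 + ((l + ⅔) + l) = -7 + ((⅔ + l) + l) = -7 + (⅔ + 2*l) = -19/3 + 2*l)
r(g(-2))*H(4) = (-19/3 + 2*(-2))*(-8) = (-19/3 - 4)*(-8) = -31/3*(-8) = 248/3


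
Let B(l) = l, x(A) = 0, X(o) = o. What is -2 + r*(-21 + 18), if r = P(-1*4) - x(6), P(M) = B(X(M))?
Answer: 10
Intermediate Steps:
P(M) = M
r = -4 (r = -1*4 - 1*0 = -4 + 0 = -4)
-2 + r*(-21 + 18) = -2 - 4*(-21 + 18) = -2 - 4*(-3) = -2 + 12 = 10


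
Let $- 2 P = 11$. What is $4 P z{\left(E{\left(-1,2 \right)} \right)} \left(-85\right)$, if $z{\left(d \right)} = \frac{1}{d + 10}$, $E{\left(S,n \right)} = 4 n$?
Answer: $\frac{935}{9} \approx 103.89$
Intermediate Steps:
$P = - \frac{11}{2}$ ($P = \left(- \frac{1}{2}\right) 11 = - \frac{11}{2} \approx -5.5$)
$z{\left(d \right)} = \frac{1}{10 + d}$
$4 P z{\left(E{\left(-1,2 \right)} \right)} \left(-85\right) = \frac{4 \left(- \frac{11}{2}\right)}{10 + 4 \cdot 2} \left(-85\right) = - \frac{22}{10 + 8} \left(-85\right) = - \frac{22}{18} \left(-85\right) = \left(-22\right) \frac{1}{18} \left(-85\right) = \left(- \frac{11}{9}\right) \left(-85\right) = \frac{935}{9}$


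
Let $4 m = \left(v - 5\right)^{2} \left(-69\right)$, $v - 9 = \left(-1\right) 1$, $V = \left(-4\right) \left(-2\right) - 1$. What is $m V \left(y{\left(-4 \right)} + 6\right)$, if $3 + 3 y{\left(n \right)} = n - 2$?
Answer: $- \frac{13041}{4} \approx -3260.3$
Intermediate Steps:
$y{\left(n \right)} = - \frac{5}{3} + \frac{n}{3}$ ($y{\left(n \right)} = -1 + \frac{n - 2}{3} = -1 + \frac{-2 + n}{3} = -1 + \left(- \frac{2}{3} + \frac{n}{3}\right) = - \frac{5}{3} + \frac{n}{3}$)
$V = 7$ ($V = 8 - 1 = 7$)
$v = 8$ ($v = 9 - 1 = 8$)
$m = - \frac{621}{4}$ ($m = \frac{\left(8 - 5\right)^{2} \left(-69\right)}{4} = \frac{3^{2} \left(-69\right)}{4} = \frac{9 \left(-69\right)}{4} = \frac{1}{4} \left(-621\right) = - \frac{621}{4} \approx -155.25$)
$m V \left(y{\left(-4 \right)} + 6\right) = - \frac{621 \cdot 7 \left(\left(- \frac{5}{3} + \frac{1}{3} \left(-4\right)\right) + 6\right)}{4} = - \frac{621 \cdot 7 \left(\left(- \frac{5}{3} - \frac{4}{3}\right) + 6\right)}{4} = - \frac{621 \cdot 7 \left(-3 + 6\right)}{4} = - \frac{621 \cdot 7 \cdot 3}{4} = \left(- \frac{621}{4}\right) 21 = - \frac{13041}{4}$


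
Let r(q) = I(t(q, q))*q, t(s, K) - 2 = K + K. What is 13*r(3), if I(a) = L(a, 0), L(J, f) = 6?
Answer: 234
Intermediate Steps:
t(s, K) = 2 + 2*K (t(s, K) = 2 + (K + K) = 2 + 2*K)
I(a) = 6
r(q) = 6*q
13*r(3) = 13*(6*3) = 13*18 = 234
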